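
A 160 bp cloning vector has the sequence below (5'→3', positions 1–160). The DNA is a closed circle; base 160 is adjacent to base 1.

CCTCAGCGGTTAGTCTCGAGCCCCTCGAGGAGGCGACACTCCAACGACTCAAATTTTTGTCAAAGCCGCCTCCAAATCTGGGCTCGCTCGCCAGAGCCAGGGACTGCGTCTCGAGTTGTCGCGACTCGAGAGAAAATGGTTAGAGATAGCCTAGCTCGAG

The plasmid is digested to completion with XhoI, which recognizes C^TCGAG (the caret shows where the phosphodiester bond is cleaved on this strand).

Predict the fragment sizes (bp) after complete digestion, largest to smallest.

XhoI sites (CTCGAG) start at positions 15, 24, 110, 125, 155.
XhoI cuts after the first base of each site, so after positions 15, 24, 110, 125, 155.
Circular molecule, 5 cuts → 5 fragments:
  16–24 → 9 bp
  25–110 → 86 bp
  111–125 → 15 bp
  126–155 → 30 bp
  156–160 then 1–15 → 5 + 15 = 20 bp
Sorted largest to smallest: 86, 30, 20, 15, 9 bp.

86, 30, 20, 15, 9 bp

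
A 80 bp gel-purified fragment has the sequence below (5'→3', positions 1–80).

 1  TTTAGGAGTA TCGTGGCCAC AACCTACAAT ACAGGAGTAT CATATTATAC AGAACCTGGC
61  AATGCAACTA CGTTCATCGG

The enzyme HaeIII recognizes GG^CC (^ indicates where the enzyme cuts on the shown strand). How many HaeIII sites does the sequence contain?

1

GGCC occurs starting at position 15.
HaeIII cuts at 1 site.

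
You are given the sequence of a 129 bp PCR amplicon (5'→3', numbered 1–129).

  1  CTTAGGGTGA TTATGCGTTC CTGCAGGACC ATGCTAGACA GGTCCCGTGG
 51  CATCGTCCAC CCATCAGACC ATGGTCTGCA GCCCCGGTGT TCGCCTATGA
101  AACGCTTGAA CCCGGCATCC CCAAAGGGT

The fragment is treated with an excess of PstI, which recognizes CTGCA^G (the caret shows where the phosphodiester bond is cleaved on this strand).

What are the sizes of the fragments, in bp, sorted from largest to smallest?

55, 49, 25 bp

PstI sites (CTGCAG) start at positions 21, 76.
PstI cuts after base 5 of each site (before the last base), so after positions 25, 80.
Linear molecule, 2 cuts → 3 fragments:
  1–25 → 25 bp
  26–80 → 55 bp
  81–129 → 49 bp
Sorted largest to smallest: 55, 49, 25 bp.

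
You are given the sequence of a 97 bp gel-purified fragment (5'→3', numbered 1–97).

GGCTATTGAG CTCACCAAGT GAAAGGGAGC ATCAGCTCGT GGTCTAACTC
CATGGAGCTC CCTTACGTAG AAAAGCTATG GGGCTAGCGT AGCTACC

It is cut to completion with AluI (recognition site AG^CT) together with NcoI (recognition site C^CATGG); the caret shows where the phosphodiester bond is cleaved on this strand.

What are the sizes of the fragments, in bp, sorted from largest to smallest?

AluI sites (AGCT) start at positions 9, 34, 56, 74, 91.
AluI cuts after base 2 of each site, so after positions 10, 35, 57, 75, 92.
The NcoI site (CCATGG) starts at position 50.
NcoI cuts after the first base of each site, so after position 50.
Combined cut positions: 10, 35, 50, 57, 75, 92.
Linear molecule, 6 cuts → 7 fragments:
  1–10 → 10 bp
  11–35 → 25 bp
  36–50 → 15 bp
  51–57 → 7 bp
  58–75 → 18 bp
  76–92 → 17 bp
  93–97 → 5 bp
Sorted largest to smallest: 25, 18, 17, 15, 10, 7, 5 bp.

25, 18, 17, 15, 10, 7, 5 bp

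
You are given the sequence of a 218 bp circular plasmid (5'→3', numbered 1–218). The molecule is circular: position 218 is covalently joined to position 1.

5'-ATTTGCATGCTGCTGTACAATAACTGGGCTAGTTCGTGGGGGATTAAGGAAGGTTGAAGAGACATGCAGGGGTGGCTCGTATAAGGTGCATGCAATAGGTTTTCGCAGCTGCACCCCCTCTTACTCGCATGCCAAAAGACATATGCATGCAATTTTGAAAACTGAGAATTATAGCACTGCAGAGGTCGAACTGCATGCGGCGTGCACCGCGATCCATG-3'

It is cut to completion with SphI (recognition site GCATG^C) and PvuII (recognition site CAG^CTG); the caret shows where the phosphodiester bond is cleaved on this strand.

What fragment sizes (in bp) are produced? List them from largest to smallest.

83, 48, 30, 23, 18, 16 bp

SphI sites (GCATGC) start at positions 5, 88, 127, 145, 193.
SphI cuts after base 5 of each site (before the last base), so after positions 9, 92, 131, 149, 197.
The PvuII site (CAGCTG) starts at position 106.
PvuII cuts after base 3 of each site, so after position 108.
Combined cut positions: 9, 92, 108, 131, 149, 197.
Circular molecule, 6 cuts → 6 fragments:
  10–92 → 83 bp
  93–108 → 16 bp
  109–131 → 23 bp
  132–149 → 18 bp
  150–197 → 48 bp
  198–218 then 1–9 → 21 + 9 = 30 bp
Sorted largest to smallest: 83, 48, 30, 23, 18, 16 bp.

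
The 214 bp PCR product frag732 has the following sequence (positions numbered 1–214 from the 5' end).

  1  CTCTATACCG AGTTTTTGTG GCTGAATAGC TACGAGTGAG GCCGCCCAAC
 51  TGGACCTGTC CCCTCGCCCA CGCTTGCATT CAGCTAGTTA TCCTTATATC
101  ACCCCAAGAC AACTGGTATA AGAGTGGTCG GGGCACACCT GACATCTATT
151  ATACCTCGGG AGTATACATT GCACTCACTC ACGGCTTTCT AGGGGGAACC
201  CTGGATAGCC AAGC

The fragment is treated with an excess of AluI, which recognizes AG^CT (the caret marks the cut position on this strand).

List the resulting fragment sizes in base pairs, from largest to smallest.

131, 54, 29 bp

AluI sites (AGCT) start at positions 28, 82.
AluI cuts after base 2 of each site, so after positions 29, 83.
Linear molecule, 2 cuts → 3 fragments:
  1–29 → 29 bp
  30–83 → 54 bp
  84–214 → 131 bp
Sorted largest to smallest: 131, 54, 29 bp.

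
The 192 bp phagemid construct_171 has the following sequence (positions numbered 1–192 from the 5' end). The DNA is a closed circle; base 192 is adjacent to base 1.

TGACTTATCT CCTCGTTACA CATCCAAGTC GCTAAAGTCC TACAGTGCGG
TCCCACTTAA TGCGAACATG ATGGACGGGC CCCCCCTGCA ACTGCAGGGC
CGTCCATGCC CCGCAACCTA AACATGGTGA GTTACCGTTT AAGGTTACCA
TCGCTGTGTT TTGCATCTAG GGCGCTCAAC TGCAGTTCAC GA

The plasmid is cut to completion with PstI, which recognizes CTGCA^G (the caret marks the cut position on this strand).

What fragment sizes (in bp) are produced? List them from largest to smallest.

PstI sites (CTGCAG) start at positions 92, 180.
PstI cuts after base 5 of each site (before the last base), so after positions 96, 184.
Circular molecule, 2 cuts → 2 fragments:
  97–184 → 88 bp
  185–192 then 1–96 → 8 + 96 = 104 bp
Sorted largest to smallest: 104, 88 bp.

104, 88 bp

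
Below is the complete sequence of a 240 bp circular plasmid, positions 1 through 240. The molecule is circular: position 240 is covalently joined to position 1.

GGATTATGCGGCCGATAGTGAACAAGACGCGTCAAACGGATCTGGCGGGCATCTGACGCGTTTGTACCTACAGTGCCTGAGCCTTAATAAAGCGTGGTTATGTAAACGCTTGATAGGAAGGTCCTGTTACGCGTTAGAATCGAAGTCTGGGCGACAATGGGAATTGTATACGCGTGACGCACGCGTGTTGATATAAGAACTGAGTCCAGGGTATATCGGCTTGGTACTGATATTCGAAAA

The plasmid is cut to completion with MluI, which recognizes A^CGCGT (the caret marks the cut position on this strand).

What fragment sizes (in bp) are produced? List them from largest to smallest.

MluI sites (ACGCGT) start at positions 27, 56, 129, 170, 181.
MluI cuts after the first base of each site, so after positions 27, 56, 129, 170, 181.
Circular molecule, 5 cuts → 5 fragments:
  28–56 → 29 bp
  57–129 → 73 bp
  130–170 → 41 bp
  171–181 → 11 bp
  182–240 then 1–27 → 59 + 27 = 86 bp
Sorted largest to smallest: 86, 73, 41, 29, 11 bp.

86, 73, 41, 29, 11 bp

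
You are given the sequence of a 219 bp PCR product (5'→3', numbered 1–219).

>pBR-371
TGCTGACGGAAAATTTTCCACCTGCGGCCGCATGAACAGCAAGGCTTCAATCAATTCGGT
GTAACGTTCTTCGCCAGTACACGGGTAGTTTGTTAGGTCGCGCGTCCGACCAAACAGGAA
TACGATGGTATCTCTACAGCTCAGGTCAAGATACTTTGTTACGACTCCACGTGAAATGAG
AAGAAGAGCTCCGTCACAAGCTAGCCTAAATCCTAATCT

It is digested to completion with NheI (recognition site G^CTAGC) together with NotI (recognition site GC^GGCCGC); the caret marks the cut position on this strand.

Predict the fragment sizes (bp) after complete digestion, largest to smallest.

175, 25, 19 bp

The NheI site (GCTAGC) starts at position 200.
NheI cuts after the first base of each site, so after position 200.
The NotI site (GCGGCCGC) starts at position 24.
NotI cuts after base 2 of each site, so after position 25.
Combined cut positions: 25, 200.
Linear molecule, 2 cuts → 3 fragments:
  1–25 → 25 bp
  26–200 → 175 bp
  201–219 → 19 bp
Sorted largest to smallest: 175, 25, 19 bp.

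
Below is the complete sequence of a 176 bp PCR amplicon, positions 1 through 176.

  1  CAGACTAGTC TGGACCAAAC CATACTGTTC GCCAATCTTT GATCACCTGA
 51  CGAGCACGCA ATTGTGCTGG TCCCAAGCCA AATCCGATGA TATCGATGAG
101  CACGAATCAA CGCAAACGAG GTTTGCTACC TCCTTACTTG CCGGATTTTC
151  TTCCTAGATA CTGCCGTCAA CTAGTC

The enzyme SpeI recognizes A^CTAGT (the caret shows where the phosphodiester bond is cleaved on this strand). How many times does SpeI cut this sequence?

2

ACTAGT occurs starting at positions 4, 170.
SpeI cuts at 2 sites.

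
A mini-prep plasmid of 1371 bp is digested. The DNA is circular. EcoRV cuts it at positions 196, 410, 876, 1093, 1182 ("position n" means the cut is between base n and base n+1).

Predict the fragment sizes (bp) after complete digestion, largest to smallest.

466, 385, 217, 214, 89 bp

Circular molecule, 5 cuts → 5 fragments:
  410 − 196 = 214 bp
  876 − 410 = 466 bp
  1093 − 876 = 217 bp
  1182 − 1093 = 89 bp
  wrap: 1371 − 1182 + 196 = 385 bp
Sorted largest to smallest: 466, 385, 217, 214, 89 bp.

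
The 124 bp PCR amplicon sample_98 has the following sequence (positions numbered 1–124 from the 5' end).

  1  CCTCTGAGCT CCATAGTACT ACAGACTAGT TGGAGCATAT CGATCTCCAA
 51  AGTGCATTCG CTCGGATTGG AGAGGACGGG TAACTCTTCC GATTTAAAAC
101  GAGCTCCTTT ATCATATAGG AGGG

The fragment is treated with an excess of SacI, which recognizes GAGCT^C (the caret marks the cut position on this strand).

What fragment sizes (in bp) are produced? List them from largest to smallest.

SacI sites (GAGCTC) start at positions 6, 101.
SacI cuts after base 5 of each site (before the last base), so after positions 10, 105.
Linear molecule, 2 cuts → 3 fragments:
  1–10 → 10 bp
  11–105 → 95 bp
  106–124 → 19 bp
Sorted largest to smallest: 95, 19, 10 bp.

95, 19, 10 bp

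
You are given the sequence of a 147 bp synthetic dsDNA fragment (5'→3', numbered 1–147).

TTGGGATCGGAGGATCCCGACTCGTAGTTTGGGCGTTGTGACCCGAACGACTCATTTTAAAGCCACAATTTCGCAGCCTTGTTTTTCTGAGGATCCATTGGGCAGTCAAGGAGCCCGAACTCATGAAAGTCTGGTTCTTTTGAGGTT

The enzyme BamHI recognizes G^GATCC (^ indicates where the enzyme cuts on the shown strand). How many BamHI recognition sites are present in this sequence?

2

GGATCC occurs starting at positions 12, 91.
BamHI cuts at 2 sites.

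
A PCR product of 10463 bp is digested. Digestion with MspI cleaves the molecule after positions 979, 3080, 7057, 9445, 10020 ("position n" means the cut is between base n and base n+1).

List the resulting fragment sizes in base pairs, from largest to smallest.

Linear molecule, 5 cuts → 6 fragments:
  979 − 0 = 979 bp
  3080 − 979 = 2101 bp
  7057 − 3080 = 3977 bp
  9445 − 7057 = 2388 bp
  10020 − 9445 = 575 bp
  10463 − 10020 = 443 bp
Sorted largest to smallest: 3977, 2388, 2101, 979, 575, 443 bp.

3977, 2388, 2101, 979, 575, 443 bp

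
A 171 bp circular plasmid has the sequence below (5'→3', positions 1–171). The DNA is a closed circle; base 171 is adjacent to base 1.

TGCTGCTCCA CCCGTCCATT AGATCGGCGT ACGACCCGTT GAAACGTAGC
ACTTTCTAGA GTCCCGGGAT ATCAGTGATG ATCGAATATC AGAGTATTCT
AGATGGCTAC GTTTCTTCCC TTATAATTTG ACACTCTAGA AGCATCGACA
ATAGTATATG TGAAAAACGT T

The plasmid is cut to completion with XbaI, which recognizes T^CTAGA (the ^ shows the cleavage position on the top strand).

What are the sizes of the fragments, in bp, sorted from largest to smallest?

XbaI sites (TCTAGA) start at positions 55, 98, 135.
XbaI cuts after the first base of each site, so after positions 55, 98, 135.
Circular molecule, 3 cuts → 3 fragments:
  56–98 → 43 bp
  99–135 → 37 bp
  136–171 then 1–55 → 36 + 55 = 91 bp
Sorted largest to smallest: 91, 43, 37 bp.

91, 43, 37 bp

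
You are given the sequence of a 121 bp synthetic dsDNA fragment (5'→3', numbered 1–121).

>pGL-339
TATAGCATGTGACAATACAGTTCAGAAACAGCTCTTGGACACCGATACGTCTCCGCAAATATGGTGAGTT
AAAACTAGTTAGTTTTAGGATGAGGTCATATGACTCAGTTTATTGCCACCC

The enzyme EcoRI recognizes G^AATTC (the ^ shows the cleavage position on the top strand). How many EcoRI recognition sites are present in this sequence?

No occurrence of GAATTC is present in the sequence.
EcoRI does not cut: 0 sites.

0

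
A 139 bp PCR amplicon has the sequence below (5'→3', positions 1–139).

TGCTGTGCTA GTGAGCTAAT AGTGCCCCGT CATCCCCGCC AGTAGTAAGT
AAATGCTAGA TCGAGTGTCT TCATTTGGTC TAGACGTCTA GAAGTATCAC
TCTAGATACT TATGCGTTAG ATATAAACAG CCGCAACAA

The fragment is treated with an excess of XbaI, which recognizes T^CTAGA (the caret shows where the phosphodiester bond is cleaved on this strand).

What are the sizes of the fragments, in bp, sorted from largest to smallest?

XbaI sites (TCTAGA) start at positions 79, 87, 101.
XbaI cuts after the first base of each site, so after positions 79, 87, 101.
Linear molecule, 3 cuts → 4 fragments:
  1–79 → 79 bp
  80–87 → 8 bp
  88–101 → 14 bp
  102–139 → 38 bp
Sorted largest to smallest: 79, 38, 14, 8 bp.

79, 38, 14, 8 bp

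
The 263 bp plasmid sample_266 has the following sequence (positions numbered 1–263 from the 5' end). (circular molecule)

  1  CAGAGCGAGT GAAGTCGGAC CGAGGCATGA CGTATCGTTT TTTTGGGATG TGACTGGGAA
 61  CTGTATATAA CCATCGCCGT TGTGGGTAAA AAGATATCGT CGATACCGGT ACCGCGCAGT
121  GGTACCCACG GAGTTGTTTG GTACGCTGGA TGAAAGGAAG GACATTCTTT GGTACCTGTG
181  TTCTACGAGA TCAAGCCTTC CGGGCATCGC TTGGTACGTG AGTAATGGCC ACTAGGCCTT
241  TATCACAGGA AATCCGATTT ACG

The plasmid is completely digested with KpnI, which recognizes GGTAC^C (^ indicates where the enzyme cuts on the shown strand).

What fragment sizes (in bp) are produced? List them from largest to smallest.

KpnI sites (GGTACC) start at positions 108, 121, 171.
KpnI cuts after base 5 of each site (before the last base), so after positions 112, 125, 175.
Circular molecule, 3 cuts → 3 fragments:
  113–125 → 13 bp
  126–175 → 50 bp
  176–263 then 1–112 → 88 + 112 = 200 bp
Sorted largest to smallest: 200, 50, 13 bp.

200, 50, 13 bp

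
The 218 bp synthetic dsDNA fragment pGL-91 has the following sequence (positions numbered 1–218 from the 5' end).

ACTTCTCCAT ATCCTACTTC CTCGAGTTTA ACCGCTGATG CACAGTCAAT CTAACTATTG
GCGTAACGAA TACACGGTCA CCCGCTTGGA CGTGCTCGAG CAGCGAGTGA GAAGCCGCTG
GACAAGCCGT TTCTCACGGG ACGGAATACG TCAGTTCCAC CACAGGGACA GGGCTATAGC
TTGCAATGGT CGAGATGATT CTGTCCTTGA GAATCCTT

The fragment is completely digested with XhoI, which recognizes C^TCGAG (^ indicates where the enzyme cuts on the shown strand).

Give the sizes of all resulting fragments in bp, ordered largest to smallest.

XhoI sites (CTCGAG) start at positions 21, 95.
XhoI cuts after the first base of each site, so after positions 21, 95.
Linear molecule, 2 cuts → 3 fragments:
  1–21 → 21 bp
  22–95 → 74 bp
  96–218 → 123 bp
Sorted largest to smallest: 123, 74, 21 bp.

123, 74, 21 bp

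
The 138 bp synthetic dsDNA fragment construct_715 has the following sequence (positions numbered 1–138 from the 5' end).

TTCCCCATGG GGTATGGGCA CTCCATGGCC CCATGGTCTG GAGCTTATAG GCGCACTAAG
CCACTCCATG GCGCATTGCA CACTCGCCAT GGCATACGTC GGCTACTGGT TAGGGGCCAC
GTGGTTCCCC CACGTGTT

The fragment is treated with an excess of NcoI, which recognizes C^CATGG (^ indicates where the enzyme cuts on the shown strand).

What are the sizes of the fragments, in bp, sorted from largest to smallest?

51, 35, 21, 18, 8, 5 bp

NcoI sites (CCATGG) start at positions 5, 23, 31, 66, 87.
NcoI cuts after the first base of each site, so after positions 5, 23, 31, 66, 87.
Linear molecule, 5 cuts → 6 fragments:
  1–5 → 5 bp
  6–23 → 18 bp
  24–31 → 8 bp
  32–66 → 35 bp
  67–87 → 21 bp
  88–138 → 51 bp
Sorted largest to smallest: 51, 35, 21, 18, 8, 5 bp.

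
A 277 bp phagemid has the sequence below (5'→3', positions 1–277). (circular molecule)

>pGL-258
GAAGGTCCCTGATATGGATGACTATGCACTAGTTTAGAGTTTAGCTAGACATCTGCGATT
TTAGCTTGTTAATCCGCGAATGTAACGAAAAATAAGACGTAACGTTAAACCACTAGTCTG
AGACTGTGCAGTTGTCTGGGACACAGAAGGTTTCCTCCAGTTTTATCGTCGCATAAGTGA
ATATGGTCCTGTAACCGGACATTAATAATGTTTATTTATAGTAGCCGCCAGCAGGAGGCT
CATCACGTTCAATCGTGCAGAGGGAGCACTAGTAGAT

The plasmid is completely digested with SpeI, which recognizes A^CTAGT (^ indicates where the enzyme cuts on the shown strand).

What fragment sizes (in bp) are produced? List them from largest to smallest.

SpeI sites (ACTAGT) start at positions 28, 112, 268.
SpeI cuts after the first base of each site, so after positions 28, 112, 268.
Circular molecule, 3 cuts → 3 fragments:
  29–112 → 84 bp
  113–268 → 156 bp
  269–277 then 1–28 → 9 + 28 = 37 bp
Sorted largest to smallest: 156, 84, 37 bp.

156, 84, 37 bp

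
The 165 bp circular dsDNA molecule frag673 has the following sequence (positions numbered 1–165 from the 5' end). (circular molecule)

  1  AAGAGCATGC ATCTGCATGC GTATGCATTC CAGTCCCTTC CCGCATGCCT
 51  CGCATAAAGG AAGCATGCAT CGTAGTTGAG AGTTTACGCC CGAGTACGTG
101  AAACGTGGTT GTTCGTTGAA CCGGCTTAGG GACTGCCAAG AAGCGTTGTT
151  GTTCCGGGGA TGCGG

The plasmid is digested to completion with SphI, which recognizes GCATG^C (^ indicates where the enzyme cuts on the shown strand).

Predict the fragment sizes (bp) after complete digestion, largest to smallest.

SphI sites (GCATGC) start at positions 5, 15, 43, 63.
SphI cuts after base 5 of each site (before the last base), so after positions 9, 19, 47, 67.
Circular molecule, 4 cuts → 4 fragments:
  10–19 → 10 bp
  20–47 → 28 bp
  48–67 → 20 bp
  68–165 then 1–9 → 98 + 9 = 107 bp
Sorted largest to smallest: 107, 28, 20, 10 bp.

107, 28, 20, 10 bp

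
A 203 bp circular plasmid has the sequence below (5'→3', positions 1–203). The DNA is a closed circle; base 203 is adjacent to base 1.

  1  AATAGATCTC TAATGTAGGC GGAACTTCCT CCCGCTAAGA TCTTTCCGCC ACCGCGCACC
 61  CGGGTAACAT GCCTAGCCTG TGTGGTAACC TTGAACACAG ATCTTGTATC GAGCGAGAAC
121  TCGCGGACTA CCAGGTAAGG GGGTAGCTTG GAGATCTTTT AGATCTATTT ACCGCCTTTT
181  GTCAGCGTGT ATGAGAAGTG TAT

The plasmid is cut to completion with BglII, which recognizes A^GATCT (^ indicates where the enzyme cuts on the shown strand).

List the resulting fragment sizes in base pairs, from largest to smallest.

61, 53, 46, 34, 9 bp

BglII sites (AGATCT) start at positions 4, 38, 99, 152, 161.
BglII cuts after the first base of each site, so after positions 4, 38, 99, 152, 161.
Circular molecule, 5 cuts → 5 fragments:
  5–38 → 34 bp
  39–99 → 61 bp
  100–152 → 53 bp
  153–161 → 9 bp
  162–203 then 1–4 → 42 + 4 = 46 bp
Sorted largest to smallest: 61, 53, 46, 34, 9 bp.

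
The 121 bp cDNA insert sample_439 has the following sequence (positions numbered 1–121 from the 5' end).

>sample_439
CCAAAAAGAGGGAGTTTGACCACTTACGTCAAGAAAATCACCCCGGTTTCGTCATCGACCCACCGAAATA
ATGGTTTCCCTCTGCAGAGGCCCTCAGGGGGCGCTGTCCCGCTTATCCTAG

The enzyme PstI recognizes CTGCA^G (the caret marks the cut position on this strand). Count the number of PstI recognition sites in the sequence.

CTGCAG occurs starting at position 82.
PstI cuts at 1 site.

1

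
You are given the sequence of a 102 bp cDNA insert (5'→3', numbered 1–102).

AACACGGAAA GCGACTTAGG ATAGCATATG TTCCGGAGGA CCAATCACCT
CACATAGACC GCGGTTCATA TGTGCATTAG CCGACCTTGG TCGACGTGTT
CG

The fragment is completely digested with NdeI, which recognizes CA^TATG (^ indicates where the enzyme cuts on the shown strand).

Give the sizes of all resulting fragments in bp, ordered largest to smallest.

42, 34, 26 bp

NdeI sites (CATATG) start at positions 25, 67.
NdeI cuts after base 2 of each site, so after positions 26, 68.
Linear molecule, 2 cuts → 3 fragments:
  1–26 → 26 bp
  27–68 → 42 bp
  69–102 → 34 bp
Sorted largest to smallest: 42, 34, 26 bp.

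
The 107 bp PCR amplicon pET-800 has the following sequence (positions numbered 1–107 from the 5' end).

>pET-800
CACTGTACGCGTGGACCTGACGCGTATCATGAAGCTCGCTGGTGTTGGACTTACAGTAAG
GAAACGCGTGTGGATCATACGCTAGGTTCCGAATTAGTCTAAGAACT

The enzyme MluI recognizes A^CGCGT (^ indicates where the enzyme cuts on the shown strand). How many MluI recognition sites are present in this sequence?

3

ACGCGT occurs starting at positions 7, 20, 64.
MluI cuts at 3 sites.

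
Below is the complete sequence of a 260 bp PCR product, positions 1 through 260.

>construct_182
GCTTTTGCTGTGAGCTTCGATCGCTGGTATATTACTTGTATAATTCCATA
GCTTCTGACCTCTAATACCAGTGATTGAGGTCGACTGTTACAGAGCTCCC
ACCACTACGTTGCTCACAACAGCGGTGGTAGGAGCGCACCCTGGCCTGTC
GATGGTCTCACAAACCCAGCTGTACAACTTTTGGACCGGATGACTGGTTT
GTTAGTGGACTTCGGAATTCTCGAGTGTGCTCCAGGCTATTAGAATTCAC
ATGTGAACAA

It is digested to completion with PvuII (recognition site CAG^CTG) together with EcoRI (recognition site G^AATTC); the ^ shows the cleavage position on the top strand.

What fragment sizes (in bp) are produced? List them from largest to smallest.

169, 46, 28, 17 bp

The PvuII site (CAGCTG) starts at position 167.
PvuII cuts after base 3 of each site, so after position 169.
EcoRI sites (GAATTC) start at positions 215, 243.
EcoRI cuts after the first base of each site, so after positions 215, 243.
Combined cut positions: 169, 215, 243.
Linear molecule, 3 cuts → 4 fragments:
  1–169 → 169 bp
  170–215 → 46 bp
  216–243 → 28 bp
  244–260 → 17 bp
Sorted largest to smallest: 169, 46, 28, 17 bp.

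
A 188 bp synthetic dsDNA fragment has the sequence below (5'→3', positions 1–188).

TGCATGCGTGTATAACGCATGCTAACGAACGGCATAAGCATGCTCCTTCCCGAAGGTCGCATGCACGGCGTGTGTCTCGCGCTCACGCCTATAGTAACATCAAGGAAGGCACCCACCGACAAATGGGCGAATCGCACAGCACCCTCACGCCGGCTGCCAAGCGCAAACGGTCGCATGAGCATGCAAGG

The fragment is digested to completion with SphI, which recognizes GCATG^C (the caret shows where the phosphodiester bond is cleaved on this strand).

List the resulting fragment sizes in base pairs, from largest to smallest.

120, 21, 21, 15, 6, 5 bp

SphI sites (GCATGC) start at positions 2, 17, 38, 59, 179.
SphI cuts after base 5 of each site (before the last base), so after positions 6, 21, 42, 63, 183.
Linear molecule, 5 cuts → 6 fragments:
  1–6 → 6 bp
  7–21 → 15 bp
  22–42 → 21 bp
  43–63 → 21 bp
  64–183 → 120 bp
  184–188 → 5 bp
Sorted largest to smallest: 120, 21, 21, 15, 6, 5 bp.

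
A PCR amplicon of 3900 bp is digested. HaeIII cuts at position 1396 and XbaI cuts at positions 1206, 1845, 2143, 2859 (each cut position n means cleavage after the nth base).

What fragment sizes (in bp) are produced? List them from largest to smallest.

1206, 1041, 716, 449, 298, 190 bp

Combined cut positions (sorted): 1206, 1396, 1845, 2143, 2859.
Linear molecule, 5 cuts → 6 fragments:
  1206 − 0 = 1206 bp
  1396 − 1206 = 190 bp
  1845 − 1396 = 449 bp
  2143 − 1845 = 298 bp
  2859 − 2143 = 716 bp
  3900 − 2859 = 1041 bp
Sorted largest to smallest: 1206, 1041, 716, 449, 298, 190 bp.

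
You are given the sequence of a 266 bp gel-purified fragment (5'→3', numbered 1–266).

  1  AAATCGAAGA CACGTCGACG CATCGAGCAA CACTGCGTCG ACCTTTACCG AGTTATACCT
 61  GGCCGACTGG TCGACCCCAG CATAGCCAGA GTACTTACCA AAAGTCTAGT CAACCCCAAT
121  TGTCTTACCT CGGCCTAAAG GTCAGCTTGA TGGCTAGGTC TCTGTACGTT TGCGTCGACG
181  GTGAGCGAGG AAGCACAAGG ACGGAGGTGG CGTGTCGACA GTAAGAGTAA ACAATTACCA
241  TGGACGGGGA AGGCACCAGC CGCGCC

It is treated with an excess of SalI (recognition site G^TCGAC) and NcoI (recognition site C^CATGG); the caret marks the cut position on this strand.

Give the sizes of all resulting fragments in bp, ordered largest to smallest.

104, 40, 33, 28, 24, 23, 14 bp

SalI sites (GTCGAC) start at positions 14, 37, 70, 174, 214.
SalI cuts after the first base of each site, so after positions 14, 37, 70, 174, 214.
The NcoI site (CCATGG) starts at position 238.
NcoI cuts after the first base of each site, so after position 238.
Combined cut positions: 14, 37, 70, 174, 214, 238.
Linear molecule, 6 cuts → 7 fragments:
  1–14 → 14 bp
  15–37 → 23 bp
  38–70 → 33 bp
  71–174 → 104 bp
  175–214 → 40 bp
  215–238 → 24 bp
  239–266 → 28 bp
Sorted largest to smallest: 104, 40, 33, 28, 24, 23, 14 bp.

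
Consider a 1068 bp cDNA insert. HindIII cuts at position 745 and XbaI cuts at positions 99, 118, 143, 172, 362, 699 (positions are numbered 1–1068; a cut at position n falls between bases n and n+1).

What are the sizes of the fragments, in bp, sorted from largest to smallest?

337, 323, 190, 99, 46, 29, 25, 19 bp

Combined cut positions (sorted): 99, 118, 143, 172, 362, 699, 745.
Linear molecule, 7 cuts → 8 fragments:
  99 − 0 = 99 bp
  118 − 99 = 19 bp
  143 − 118 = 25 bp
  172 − 143 = 29 bp
  362 − 172 = 190 bp
  699 − 362 = 337 bp
  745 − 699 = 46 bp
  1068 − 745 = 323 bp
Sorted largest to smallest: 337, 323, 190, 99, 46, 29, 25, 19 bp.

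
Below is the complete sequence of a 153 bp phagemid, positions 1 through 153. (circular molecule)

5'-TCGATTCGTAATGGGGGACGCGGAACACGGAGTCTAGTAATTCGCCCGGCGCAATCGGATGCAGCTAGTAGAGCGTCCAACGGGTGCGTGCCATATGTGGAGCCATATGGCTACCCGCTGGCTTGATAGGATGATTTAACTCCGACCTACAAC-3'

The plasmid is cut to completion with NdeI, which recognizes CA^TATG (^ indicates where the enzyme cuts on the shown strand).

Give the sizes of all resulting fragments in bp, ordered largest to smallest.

141, 12 bp

NdeI sites (CATATG) start at positions 92, 104.
NdeI cuts after base 2 of each site, so after positions 93, 105.
Circular molecule, 2 cuts → 2 fragments:
  94–105 → 12 bp
  106–153 then 1–93 → 48 + 93 = 141 bp
Sorted largest to smallest: 141, 12 bp.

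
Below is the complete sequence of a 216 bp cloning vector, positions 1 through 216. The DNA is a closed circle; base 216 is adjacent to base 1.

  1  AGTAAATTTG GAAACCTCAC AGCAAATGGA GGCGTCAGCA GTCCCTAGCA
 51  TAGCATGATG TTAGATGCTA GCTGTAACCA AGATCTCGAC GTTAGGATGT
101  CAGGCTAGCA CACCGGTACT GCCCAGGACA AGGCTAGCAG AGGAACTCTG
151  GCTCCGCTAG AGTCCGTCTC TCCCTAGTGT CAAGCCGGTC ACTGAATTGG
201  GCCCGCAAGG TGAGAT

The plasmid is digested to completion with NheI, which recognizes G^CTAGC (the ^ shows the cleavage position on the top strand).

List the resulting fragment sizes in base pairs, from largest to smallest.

150, 37, 29 bp

NheI sites (GCTAGC) start at positions 67, 104, 133.
NheI cuts after the first base of each site, so after positions 67, 104, 133.
Circular molecule, 3 cuts → 3 fragments:
  68–104 → 37 bp
  105–133 → 29 bp
  134–216 then 1–67 → 83 + 67 = 150 bp
Sorted largest to smallest: 150, 37, 29 bp.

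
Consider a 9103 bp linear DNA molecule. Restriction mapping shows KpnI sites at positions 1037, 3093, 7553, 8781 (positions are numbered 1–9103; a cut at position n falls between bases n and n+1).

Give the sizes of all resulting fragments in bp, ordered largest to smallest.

Linear molecule, 4 cuts → 5 fragments:
  1037 − 0 = 1037 bp
  3093 − 1037 = 2056 bp
  7553 − 3093 = 4460 bp
  8781 − 7553 = 1228 bp
  9103 − 8781 = 322 bp
Sorted largest to smallest: 4460, 2056, 1228, 1037, 322 bp.

4460, 2056, 1228, 1037, 322 bp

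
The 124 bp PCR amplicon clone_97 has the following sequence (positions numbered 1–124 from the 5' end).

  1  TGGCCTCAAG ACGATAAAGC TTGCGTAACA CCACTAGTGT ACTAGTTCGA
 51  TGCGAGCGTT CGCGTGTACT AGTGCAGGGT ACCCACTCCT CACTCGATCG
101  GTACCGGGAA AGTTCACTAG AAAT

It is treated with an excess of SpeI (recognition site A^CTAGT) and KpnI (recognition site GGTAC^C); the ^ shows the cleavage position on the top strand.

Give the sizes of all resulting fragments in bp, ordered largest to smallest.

33, 27, 22, 20, 14, 8 bp

SpeI sites (ACTAGT) start at positions 33, 41, 68.
SpeI cuts after the first base of each site, so after positions 33, 41, 68.
KpnI sites (GGTACC) start at positions 78, 100.
KpnI cuts after base 5 of each site (before the last base), so after positions 82, 104.
Combined cut positions: 33, 41, 68, 82, 104.
Linear molecule, 5 cuts → 6 fragments:
  1–33 → 33 bp
  34–41 → 8 bp
  42–68 → 27 bp
  69–82 → 14 bp
  83–104 → 22 bp
  105–124 → 20 bp
Sorted largest to smallest: 33, 27, 22, 20, 14, 8 bp.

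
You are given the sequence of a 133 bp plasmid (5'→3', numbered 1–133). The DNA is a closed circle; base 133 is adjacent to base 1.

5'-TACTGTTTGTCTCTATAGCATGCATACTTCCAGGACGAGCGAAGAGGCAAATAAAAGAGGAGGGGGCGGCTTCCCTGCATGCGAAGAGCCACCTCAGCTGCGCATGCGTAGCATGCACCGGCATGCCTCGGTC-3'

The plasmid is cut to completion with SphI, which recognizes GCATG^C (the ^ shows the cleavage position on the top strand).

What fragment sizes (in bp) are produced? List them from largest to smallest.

SphI sites (GCATGC) start at positions 18, 77, 102, 111, 121.
SphI cuts after base 5 of each site (before the last base), so after positions 22, 81, 106, 115, 125.
Circular molecule, 5 cuts → 5 fragments:
  23–81 → 59 bp
  82–106 → 25 bp
  107–115 → 9 bp
  116–125 → 10 bp
  126–133 then 1–22 → 8 + 22 = 30 bp
Sorted largest to smallest: 59, 30, 25, 10, 9 bp.

59, 30, 25, 10, 9 bp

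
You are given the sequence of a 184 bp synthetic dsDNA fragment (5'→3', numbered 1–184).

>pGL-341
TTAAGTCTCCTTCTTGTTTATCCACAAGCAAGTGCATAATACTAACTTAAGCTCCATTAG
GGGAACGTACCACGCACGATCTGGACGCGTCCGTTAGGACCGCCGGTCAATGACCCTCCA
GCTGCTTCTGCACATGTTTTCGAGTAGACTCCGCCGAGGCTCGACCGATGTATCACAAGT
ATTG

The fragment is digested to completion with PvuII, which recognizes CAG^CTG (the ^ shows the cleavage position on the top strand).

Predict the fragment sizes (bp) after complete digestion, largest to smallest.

121, 63 bp

The PvuII site (CAGCTG) starts at position 119.
PvuII cuts after base 3 of each site, so after position 121.
Linear molecule, 1 cut → 2 fragments:
  1–121 → 121 bp
  122–184 → 63 bp
Sorted largest to smallest: 121, 63 bp.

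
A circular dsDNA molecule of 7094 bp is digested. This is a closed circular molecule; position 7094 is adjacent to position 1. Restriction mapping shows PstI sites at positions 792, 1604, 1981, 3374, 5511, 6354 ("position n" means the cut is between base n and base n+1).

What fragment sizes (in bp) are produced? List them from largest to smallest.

2137, 1532, 1393, 843, 812, 377 bp

Circular molecule, 6 cuts → 6 fragments:
  1604 − 792 = 812 bp
  1981 − 1604 = 377 bp
  3374 − 1981 = 1393 bp
  5511 − 3374 = 2137 bp
  6354 − 5511 = 843 bp
  wrap: 7094 − 6354 + 792 = 1532 bp
Sorted largest to smallest: 2137, 1532, 1393, 843, 812, 377 bp.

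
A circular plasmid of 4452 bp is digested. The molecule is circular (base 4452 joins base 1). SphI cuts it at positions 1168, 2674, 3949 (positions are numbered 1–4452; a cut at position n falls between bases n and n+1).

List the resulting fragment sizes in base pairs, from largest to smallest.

Circular molecule, 3 cuts → 3 fragments:
  2674 − 1168 = 1506 bp
  3949 − 2674 = 1275 bp
  wrap: 4452 − 3949 + 1168 = 1671 bp
Sorted largest to smallest: 1671, 1506, 1275 bp.

1671, 1506, 1275 bp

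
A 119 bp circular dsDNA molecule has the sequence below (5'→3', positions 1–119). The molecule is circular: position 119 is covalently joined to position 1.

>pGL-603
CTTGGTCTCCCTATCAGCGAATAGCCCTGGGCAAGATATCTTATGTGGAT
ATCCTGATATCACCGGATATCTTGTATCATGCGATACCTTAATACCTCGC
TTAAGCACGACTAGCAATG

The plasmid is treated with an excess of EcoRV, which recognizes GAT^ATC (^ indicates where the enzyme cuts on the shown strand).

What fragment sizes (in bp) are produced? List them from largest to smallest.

88, 13, 10, 8 bp

EcoRV sites (GATATC) start at positions 35, 48, 56, 66.
EcoRV cuts after base 3 of each site, so after positions 37, 50, 58, 68.
Circular molecule, 4 cuts → 4 fragments:
  38–50 → 13 bp
  51–58 → 8 bp
  59–68 → 10 bp
  69–119 then 1–37 → 51 + 37 = 88 bp
Sorted largest to smallest: 88, 13, 10, 8 bp.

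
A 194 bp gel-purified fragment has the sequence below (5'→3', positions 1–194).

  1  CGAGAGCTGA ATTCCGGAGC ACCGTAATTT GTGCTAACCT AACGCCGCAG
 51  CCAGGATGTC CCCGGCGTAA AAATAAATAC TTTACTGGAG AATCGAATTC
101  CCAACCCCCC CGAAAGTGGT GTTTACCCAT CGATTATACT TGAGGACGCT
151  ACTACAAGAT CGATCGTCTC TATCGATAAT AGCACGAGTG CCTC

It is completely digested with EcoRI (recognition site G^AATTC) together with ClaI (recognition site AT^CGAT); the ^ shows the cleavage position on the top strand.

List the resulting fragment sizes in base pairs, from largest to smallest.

86, 35, 30, 21, 13, 9 bp

EcoRI sites (GAATTC) start at positions 9, 95.
EcoRI cuts after the first base of each site, so after positions 9, 95.
ClaI sites (ATCGAT) start at positions 129, 159, 172.
ClaI cuts after base 2 of each site, so after positions 130, 160, 173.
Combined cut positions: 9, 95, 130, 160, 173.
Linear molecule, 5 cuts → 6 fragments:
  1–9 → 9 bp
  10–95 → 86 bp
  96–130 → 35 bp
  131–160 → 30 bp
  161–173 → 13 bp
  174–194 → 21 bp
Sorted largest to smallest: 86, 35, 30, 21, 13, 9 bp.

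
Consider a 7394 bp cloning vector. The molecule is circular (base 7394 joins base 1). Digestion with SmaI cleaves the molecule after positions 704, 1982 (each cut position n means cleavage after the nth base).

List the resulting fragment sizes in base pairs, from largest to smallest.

Circular molecule, 2 cuts → 2 fragments:
  1982 − 704 = 1278 bp
  wrap: 7394 − 1982 + 704 = 6116 bp
Sorted largest to smallest: 6116, 1278 bp.

6116, 1278 bp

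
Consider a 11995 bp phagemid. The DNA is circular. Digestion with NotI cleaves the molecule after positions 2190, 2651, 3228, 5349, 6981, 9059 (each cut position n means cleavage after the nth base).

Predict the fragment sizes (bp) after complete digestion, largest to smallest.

5126, 2121, 2078, 1632, 577, 461 bp

Circular molecule, 6 cuts → 6 fragments:
  2651 − 2190 = 461 bp
  3228 − 2651 = 577 bp
  5349 − 3228 = 2121 bp
  6981 − 5349 = 1632 bp
  9059 − 6981 = 2078 bp
  wrap: 11995 − 9059 + 2190 = 5126 bp
Sorted largest to smallest: 5126, 2121, 2078, 1632, 577, 461 bp.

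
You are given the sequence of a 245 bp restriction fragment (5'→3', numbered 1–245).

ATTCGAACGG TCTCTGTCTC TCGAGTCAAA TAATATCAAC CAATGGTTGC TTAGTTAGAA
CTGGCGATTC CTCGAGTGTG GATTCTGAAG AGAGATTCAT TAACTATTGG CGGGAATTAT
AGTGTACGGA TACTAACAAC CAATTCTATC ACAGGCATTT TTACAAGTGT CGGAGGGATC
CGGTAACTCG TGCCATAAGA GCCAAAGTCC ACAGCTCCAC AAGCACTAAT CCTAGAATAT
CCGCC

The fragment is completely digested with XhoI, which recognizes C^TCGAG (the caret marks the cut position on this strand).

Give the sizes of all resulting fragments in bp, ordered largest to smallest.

174, 51, 20 bp

XhoI sites (CTCGAG) start at positions 20, 71.
XhoI cuts after the first base of each site, so after positions 20, 71.
Linear molecule, 2 cuts → 3 fragments:
  1–20 → 20 bp
  21–71 → 51 bp
  72–245 → 174 bp
Sorted largest to smallest: 174, 51, 20 bp.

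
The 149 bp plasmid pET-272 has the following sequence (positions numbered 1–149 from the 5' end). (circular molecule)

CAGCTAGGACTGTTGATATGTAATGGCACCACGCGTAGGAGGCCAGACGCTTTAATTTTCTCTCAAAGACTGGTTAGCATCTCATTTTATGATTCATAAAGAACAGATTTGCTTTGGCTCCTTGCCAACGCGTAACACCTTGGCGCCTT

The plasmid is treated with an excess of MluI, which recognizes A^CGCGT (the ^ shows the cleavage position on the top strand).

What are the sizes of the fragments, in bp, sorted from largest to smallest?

97, 52 bp

MluI sites (ACGCGT) start at positions 31, 128.
MluI cuts after the first base of each site, so after positions 31, 128.
Circular molecule, 2 cuts → 2 fragments:
  32–128 → 97 bp
  129–149 then 1–31 → 21 + 31 = 52 bp
Sorted largest to smallest: 97, 52 bp.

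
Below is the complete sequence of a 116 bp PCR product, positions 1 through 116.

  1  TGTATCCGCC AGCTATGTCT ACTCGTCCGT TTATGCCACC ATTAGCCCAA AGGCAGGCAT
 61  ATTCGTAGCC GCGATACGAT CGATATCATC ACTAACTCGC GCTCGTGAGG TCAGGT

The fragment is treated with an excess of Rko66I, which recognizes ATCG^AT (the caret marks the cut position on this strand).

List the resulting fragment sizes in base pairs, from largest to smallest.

The Rko66I site (ATCGAT) starts at position 79.
Rko66I cuts after base 4 of each site, so after position 82.
Linear molecule, 1 cut → 2 fragments:
  1–82 → 82 bp
  83–116 → 34 bp
Sorted largest to smallest: 82, 34 bp.

82, 34 bp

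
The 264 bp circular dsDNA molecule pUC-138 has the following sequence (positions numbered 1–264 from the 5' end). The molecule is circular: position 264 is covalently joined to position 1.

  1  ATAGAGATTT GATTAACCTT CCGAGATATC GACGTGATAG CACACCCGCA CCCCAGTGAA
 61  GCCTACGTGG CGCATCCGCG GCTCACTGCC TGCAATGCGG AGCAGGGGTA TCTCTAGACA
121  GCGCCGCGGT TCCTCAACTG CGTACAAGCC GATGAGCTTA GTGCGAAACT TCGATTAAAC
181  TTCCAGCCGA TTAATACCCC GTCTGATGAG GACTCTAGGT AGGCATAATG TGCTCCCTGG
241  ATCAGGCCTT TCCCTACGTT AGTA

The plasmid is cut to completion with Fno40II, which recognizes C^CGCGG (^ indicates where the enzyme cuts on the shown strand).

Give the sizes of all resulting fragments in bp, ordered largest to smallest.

Fno40II sites (CCGCGG) start at positions 76, 124.
Fno40II cuts after the first base of each site, so after positions 76, 124.
Circular molecule, 2 cuts → 2 fragments:
  77–124 → 48 bp
  125–264 then 1–76 → 140 + 76 = 216 bp
Sorted largest to smallest: 216, 48 bp.

216, 48 bp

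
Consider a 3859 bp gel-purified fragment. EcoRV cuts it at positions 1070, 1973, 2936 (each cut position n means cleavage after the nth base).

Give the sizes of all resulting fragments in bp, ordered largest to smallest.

1070, 963, 923, 903 bp

Linear molecule, 3 cuts → 4 fragments:
  1070 − 0 = 1070 bp
  1973 − 1070 = 903 bp
  2936 − 1973 = 963 bp
  3859 − 2936 = 923 bp
Sorted largest to smallest: 1070, 963, 923, 903 bp.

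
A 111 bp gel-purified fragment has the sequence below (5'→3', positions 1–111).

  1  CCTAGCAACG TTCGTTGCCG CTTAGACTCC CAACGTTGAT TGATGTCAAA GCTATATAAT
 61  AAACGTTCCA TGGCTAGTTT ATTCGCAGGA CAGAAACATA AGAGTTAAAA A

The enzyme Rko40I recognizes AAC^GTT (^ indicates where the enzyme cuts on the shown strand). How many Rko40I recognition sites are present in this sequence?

AACGTT occurs starting at positions 7, 32, 62.
Rko40I cuts at 3 sites.

3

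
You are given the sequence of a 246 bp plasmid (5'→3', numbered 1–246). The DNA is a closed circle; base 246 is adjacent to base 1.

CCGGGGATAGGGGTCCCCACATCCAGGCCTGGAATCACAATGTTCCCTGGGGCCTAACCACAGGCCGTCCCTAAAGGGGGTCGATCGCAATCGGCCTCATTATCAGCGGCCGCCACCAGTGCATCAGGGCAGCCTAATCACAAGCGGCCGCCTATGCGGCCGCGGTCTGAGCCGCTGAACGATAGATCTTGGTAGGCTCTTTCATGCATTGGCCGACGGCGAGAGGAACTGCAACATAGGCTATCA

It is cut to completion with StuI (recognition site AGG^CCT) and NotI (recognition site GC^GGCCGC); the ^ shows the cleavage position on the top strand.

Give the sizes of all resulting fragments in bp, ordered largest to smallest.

116, 80, 38, 12 bp

The StuI site (AGGCCT) starts at position 25.
StuI cuts after base 3 of each site, so after position 27.
NotI sites (GCGGCCGC) start at positions 106, 144, 156.
NotI cuts after base 2 of each site, so after positions 107, 145, 157.
Combined cut positions: 27, 107, 145, 157.
Circular molecule, 4 cuts → 4 fragments:
  28–107 → 80 bp
  108–145 → 38 bp
  146–157 → 12 bp
  158–246 then 1–27 → 89 + 27 = 116 bp
Sorted largest to smallest: 116, 80, 38, 12 bp.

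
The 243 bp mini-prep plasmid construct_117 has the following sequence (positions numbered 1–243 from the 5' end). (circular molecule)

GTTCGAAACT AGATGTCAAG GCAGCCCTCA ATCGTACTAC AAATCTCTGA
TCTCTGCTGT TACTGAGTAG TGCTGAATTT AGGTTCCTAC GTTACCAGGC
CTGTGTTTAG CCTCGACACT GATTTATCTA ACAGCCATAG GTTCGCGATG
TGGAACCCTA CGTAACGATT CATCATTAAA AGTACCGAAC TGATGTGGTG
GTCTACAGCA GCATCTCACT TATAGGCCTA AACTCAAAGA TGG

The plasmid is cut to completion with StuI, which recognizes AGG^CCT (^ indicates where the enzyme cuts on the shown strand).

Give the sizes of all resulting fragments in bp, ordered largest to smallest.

127, 116 bp

StuI sites (AGGCCT) start at positions 97, 224.
StuI cuts after base 3 of each site, so after positions 99, 226.
Circular molecule, 2 cuts → 2 fragments:
  100–226 → 127 bp
  227–243 then 1–99 → 17 + 99 = 116 bp
Sorted largest to smallest: 127, 116 bp.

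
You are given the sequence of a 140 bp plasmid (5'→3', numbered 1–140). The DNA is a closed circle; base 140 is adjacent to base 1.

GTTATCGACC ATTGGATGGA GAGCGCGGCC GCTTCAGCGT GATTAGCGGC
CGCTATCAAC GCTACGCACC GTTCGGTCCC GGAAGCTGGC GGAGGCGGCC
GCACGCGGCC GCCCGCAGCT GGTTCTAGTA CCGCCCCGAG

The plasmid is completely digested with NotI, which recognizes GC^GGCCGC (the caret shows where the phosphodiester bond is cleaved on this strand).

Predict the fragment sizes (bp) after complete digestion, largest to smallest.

NotI sites (GCGGCCGC) start at positions 25, 46, 95, 105.
NotI cuts after base 2 of each site, so after positions 26, 47, 96, 106.
Circular molecule, 4 cuts → 4 fragments:
  27–47 → 21 bp
  48–96 → 49 bp
  97–106 → 10 bp
  107–140 then 1–26 → 34 + 26 = 60 bp
Sorted largest to smallest: 60, 49, 21, 10 bp.

60, 49, 21, 10 bp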